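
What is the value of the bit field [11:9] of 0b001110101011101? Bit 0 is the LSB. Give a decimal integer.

6

v = 001110101011101
Shift right by 9: 001110
Mask low 3 bits: 110 = 6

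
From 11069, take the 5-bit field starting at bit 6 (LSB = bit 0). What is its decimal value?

v = 0010101100111101
Shift right by 6: 0010101100
Mask low 5 bits: 01100 = 12

12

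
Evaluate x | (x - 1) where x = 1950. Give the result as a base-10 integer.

1951

x = 11110011110 = 1950
x - 1 = 11110011101
OR    = 11110011111 = 1951
(x | (x - 1) sets all bits below the lowest set bit.)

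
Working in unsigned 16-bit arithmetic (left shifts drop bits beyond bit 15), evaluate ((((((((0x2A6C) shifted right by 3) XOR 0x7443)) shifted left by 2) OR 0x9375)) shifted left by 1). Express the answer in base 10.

44794

0x2A6C = 0010101001101100
→ shifted right by 3 → 0000010101001101 = 1357
0x7443 = 0111010001000011
→ XOR → 0111000100001110 = 28942
→ shifted left by 2 (mod 2^16) → 1100010000111000 = 50232
0x9375 = 1001001101110101
→ OR → 1101011101111101 = 55165
→ shifted left by 1 (mod 2^16) → 1010111011111010 = 44794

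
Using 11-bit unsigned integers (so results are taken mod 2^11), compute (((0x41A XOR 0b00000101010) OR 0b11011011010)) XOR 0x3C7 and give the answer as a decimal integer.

0x41A = 10000011010
0b00000101010 = 00000101010
→ XOR → 10000110000 = 1072
0b11011011010 = 11011011010
→ OR → 11011111010 = 1786
0x3C7 = 01111000111
→ XOR → 10100111101 = 1341

1341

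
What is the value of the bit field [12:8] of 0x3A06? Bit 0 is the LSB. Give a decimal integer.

26

v = 11101000000110
Shift right by 8: 111010
Mask low 5 bits: 11010 = 26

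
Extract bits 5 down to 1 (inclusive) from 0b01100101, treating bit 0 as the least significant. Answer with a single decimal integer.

18

v = 01100101
Shift right by 1: 0110010
Mask low 5 bits: 10010 = 18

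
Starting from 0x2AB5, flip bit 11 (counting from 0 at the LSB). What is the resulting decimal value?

8885

x = 10101010110101
bit 11 is currently 1; toggle it via x ^ (1 << 11) = x ^ 2048
→ 10001010110101 = 8885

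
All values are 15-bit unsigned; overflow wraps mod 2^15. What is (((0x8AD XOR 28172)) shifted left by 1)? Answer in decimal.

0x8AD = 000100010101101
28172 = 110111000001100
→ XOR → 110011010100001 = 26273
→ shifted left by 1 (mod 2^15) → 100110101000010 = 19778

19778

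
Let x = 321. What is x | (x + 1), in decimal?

323

x = 101000001 = 321
x + 1 = 101000010
OR    = 101000011 = 323
(x | (x + 1) sets the lowest cleared bit.)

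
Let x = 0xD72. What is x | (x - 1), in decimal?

x = 110101110010 = 3442
x - 1 = 110101110001
OR    = 110101110011 = 3443
(x | (x - 1) sets all bits below the lowest set bit.)

3443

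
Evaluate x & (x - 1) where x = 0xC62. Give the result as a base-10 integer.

3168

x = 110001100010 = 3170
x - 1 = 110001100001
AND   = 110001100000 = 3168
(x & (x - 1) clears the lowest set bit of x.)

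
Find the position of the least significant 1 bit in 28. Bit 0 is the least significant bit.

2

28 = 11100
Trailing zeros: 2, so the lowest set bit is bit 2 (value 4).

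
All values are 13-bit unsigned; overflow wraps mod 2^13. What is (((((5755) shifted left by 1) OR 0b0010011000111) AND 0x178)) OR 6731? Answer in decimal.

6779

5755 = 1011001111011
→ shifted left by 1 (mod 2^13) → 0110011110110 = 3318
0b0010011000111 = 0010011000111
→ OR → 0110011110111 = 3319
0x178 = 0000101111000
→ AND → 0000001110000 = 112
6731 = 1101001001011
→ OR → 1101001111011 = 6779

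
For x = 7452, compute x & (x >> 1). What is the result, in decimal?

3084

x = 1110100011100 = 7452
x>>1 = 0111010001110
AND  = 0110000001100 = 3084
(x & (x >> 1) has a 1 wherever x has two consecutive 1 bits.)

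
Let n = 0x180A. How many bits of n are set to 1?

4

0x180A = 1100000001010
Count the 1s: 1 + 1 + 1 + 1 = 4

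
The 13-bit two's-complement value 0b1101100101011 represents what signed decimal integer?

pattern = 1101100101011 (MSB is 1 ⇒ negative)
Invert: 0010011010100, add 1 → 0010011010101 = 1237, so the value is -1237.
(Equivalently: 6955 - 2^13 = 6955 - 8192 = -1237.)

-1237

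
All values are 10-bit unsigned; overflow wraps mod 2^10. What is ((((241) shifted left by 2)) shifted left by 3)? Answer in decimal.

241 = 0011110001
→ shifted left by 2 (mod 2^10) → 1111000100 = 964
→ shifted left by 3 (mod 2^10) → 1000100000 = 544

544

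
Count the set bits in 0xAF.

6

0xAF = 10101111
Count the 1s: 1 + 1 + 1 + 1 + 1 + 1 = 6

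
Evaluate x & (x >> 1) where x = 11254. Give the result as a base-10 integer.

498

x = 10101111110110 = 11254
x>>1 = 01010111111011
AND  = 00000111110010 = 498
(x & (x >> 1) has a 1 wherever x has two consecutive 1 bits.)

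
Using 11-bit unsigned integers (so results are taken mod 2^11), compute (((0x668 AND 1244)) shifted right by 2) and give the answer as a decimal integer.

274

0x668 = 11001101000
1244 = 10011011100
→ AND → 10001001000 = 1096
→ shifted right by 2 → 00100010010 = 274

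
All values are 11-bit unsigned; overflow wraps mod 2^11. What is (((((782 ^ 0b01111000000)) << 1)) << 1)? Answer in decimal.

824

782 = 01100001110
0b01111000000 = 01111000000
→ ^ → 00011001110 = 206
→ << 1 (mod 2^11) → 00110011100 = 412
→ << 1 (mod 2^11) → 01100111000 = 824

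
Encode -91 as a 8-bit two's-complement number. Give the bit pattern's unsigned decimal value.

165

91 in 8 bits: 01011011
Invert: 10100100
Add 1:  10100101 = 165
(Check: 2^8 - 91 = 256 - 91 = 165.)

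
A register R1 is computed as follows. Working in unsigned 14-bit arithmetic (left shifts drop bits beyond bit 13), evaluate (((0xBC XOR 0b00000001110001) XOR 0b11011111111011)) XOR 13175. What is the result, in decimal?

0xBC = 00000010111100
0b00000001110001 = 00000001110001
→ XOR → 00000011001101 = 205
0b11011111111011 = 11011111111011
→ XOR → 11011100110110 = 14134
13175 = 11001101110111
→ XOR → 00010001000001 = 1089

1089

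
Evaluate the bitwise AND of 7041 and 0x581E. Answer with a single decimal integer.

6144

7041 = 001101110000001
0x581E = 101100000011110
AND → 001100000000000 = 6144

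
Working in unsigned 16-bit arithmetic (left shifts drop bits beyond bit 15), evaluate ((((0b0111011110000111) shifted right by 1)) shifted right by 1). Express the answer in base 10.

7649

0b0111011110000111 = 0111011110000111
→ shifted right by 1 → 0011101111000011 = 15299
→ shifted right by 1 → 0001110111100001 = 7649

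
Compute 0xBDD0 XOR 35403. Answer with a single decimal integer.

0xBDD0 = 1011110111010000
35403 = 1000101001001011
XOR → 0011011110011011 = 14235

14235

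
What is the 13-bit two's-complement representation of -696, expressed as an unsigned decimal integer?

7496

696 in 13 bits: 0001010111000
Invert: 1110101000111
Add 1:  1110101001000 = 7496
(Check: 2^13 - 696 = 8192 - 696 = 7496.)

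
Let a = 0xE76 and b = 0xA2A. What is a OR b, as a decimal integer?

3710

0xE76 = 111001110110
0xA2A = 101000101010
 OR → 111001111110 = 3710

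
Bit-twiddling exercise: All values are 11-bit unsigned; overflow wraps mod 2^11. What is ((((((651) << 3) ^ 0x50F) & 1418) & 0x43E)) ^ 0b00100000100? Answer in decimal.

262

651 = 01010001011
→ << 3 (mod 2^11) → 10001011000 = 1112
0x50F = 10100001111
→ ^ → 00101010111 = 343
1418 = 10110001010
→ & → 00100000010 = 258
0x43E = 10000111110
→ & → 00000000010 = 2
0b00100000100 = 00100000100
→ ^ → 00100000110 = 262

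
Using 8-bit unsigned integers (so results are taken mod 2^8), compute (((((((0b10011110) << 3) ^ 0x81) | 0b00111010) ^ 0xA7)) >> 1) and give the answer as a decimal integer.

110

0b10011110 = 10011110
→ << 3 (mod 2^8) → 11110000 = 240
0x81 = 10000001
→ ^ → 01110001 = 113
0b00111010 = 00111010
→ | → 01111011 = 123
0xA7 = 10100111
→ ^ → 11011100 = 220
→ >> 1 → 01101110 = 110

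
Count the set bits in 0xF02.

5

0xF02 = 111100000010
Count the 1s: 1 + 1 + 1 + 1 + 1 = 5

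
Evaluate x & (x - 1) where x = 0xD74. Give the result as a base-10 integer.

x = 110101110100 = 3444
x - 1 = 110101110011
AND   = 110101110000 = 3440
(x & (x - 1) clears the lowest set bit of x.)

3440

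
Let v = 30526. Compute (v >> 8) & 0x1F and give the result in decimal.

v = 111011100111110
Shift right by 8: 1110111
Mask low 5 bits: 10111 = 23

23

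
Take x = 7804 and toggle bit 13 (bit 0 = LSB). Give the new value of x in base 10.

15996

x = 01111001111100
bit 13 is currently 0; toggle it via x ^ (1 << 13) = x ^ 8192
→ 11111001111100 = 15996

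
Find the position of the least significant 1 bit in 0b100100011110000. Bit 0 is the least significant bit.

0b100100011110000 = 100100011110000
Trailing zeros: 4, so the lowest set bit is bit 4 (value 16).

4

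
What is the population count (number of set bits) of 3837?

3837 = 111011111101
Count the 1s: 1 + 1 + 1 + 1 + 1 + 1 + 1 + 1 + 1 + 1 = 10

10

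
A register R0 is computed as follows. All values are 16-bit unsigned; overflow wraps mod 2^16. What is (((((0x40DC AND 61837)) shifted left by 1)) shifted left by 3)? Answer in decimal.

0x40DC = 0100000011011100
61837 = 1111000110001101
→ AND → 0100000010001100 = 16524
→ shifted left by 1 (mod 2^16) → 1000000100011000 = 33048
→ shifted left by 3 (mod 2^16) → 0000100011000000 = 2240

2240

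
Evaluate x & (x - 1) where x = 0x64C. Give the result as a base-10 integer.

1608

x = 11001001100 = 1612
x - 1 = 11001001011
AND   = 11001001000 = 1608
(x & (x - 1) clears the lowest set bit of x.)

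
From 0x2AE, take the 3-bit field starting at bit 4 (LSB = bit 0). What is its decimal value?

v = 001010101110
Shift right by 4: 00101010
Mask low 3 bits: 010 = 2

2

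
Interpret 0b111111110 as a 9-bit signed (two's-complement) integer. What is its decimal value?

-2

pattern = 111111110 (MSB is 1 ⇒ negative)
Invert: 000000001, add 1 → 000000010 = 2, so the value is -2.
(Equivalently: 510 - 2^9 = 510 - 512 = -2.)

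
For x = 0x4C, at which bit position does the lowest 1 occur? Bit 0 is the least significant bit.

2

0x4C = 1001100
Trailing zeros: 2, so the lowest set bit is bit 2 (value 4).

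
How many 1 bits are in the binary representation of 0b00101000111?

5

n = 101000111
Count the 1s: 1 + 1 + 1 + 1 + 1 = 5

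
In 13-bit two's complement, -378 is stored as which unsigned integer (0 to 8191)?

7814

378 in 13 bits: 0000101111010
Invert: 1111010000101
Add 1:  1111010000110 = 7814
(Check: 2^13 - 378 = 8192 - 378 = 7814.)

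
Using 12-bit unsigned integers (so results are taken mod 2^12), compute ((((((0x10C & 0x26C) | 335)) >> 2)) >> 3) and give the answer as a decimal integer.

10

0x10C = 000100001100
0x26C = 001001101100
→ & → 000000001100 = 12
335 = 000101001111
→ | → 000101001111 = 335
→ >> 2 → 000001010011 = 83
→ >> 3 → 000000001010 = 10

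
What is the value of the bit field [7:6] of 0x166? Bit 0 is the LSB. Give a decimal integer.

v = 00101100110
Shift right by 6: 00101
Mask low 2 bits: 01 = 1

1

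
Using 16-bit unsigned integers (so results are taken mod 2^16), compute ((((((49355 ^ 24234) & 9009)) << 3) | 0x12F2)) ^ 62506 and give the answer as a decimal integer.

59344

49355 = 1100000011001011
24234 = 0101111010101010
→ ^ → 1001111001100001 = 40545
9009 = 0010001100110001
→ & → 0000001000100001 = 545
→ << 3 (mod 2^16) → 0001000100001000 = 4360
0x12F2 = 0001001011110010
→ | → 0001001111111010 = 5114
62506 = 1111010000101010
→ ^ → 1110011111010000 = 59344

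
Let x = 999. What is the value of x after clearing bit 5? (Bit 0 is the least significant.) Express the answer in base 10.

967

x = 1111100111
bit 5 is currently 1; clear it via x & ~(1 << 5) = x & ~32
→ 1111000111 = 967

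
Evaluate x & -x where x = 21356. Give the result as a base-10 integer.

4

x = 101001101101100 = 21356
-x (two's complement) = …010110010010100
AND   = 000000000000100 = 4
(x & -x isolates the lowest set bit of x.)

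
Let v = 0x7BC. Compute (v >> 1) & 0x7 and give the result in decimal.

v = 0011110111100
Shift right by 1: 001111011110
Mask low 3 bits: 110 = 6

6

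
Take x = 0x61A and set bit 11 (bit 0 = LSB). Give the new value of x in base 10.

3610

x = 011000011010
bit 11 is currently 0; set it via x | (1 << 11) = x | 2048
→ 111000011010 = 3610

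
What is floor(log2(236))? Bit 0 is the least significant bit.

236 = 11101100
The topmost 1 is at position 7 (since 2^7 = 128 ≤ 236 < 256).

7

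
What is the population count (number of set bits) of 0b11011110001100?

n = 11011110001100
Count the 1s: 1 + 1 + 1 + 1 + 1 + 1 + 1 + 1 = 8

8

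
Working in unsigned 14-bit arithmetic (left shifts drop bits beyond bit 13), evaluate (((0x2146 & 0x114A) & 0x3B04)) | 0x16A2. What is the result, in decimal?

0x2146 = 10000101000110
0x114A = 01000101001010
→ & → 00000101000010 = 322
0x3B04 = 11101100000100
→ & → 00000100000000 = 256
0x16A2 = 01011010100010
→ | → 01011110100010 = 6050

6050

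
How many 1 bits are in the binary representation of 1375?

1375 = 10101011111
Count the 1s: 1 + 1 + 1 + 1 + 1 + 1 + 1 + 1 = 8

8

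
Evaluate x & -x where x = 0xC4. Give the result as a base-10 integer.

4

x = 11000100 = 196
-x (two's complement) = …00111100
AND   = 00000100 = 4
(x & -x isolates the lowest set bit of x.)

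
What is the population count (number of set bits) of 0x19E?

0x19E = 110011110
Count the 1s: 1 + 1 + 1 + 1 + 1 + 1 = 6

6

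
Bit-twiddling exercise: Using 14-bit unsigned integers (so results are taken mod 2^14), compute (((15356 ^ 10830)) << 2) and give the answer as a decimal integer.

15356 = 11101111111100
10830 = 10101001001110
→ ^ → 01000110110010 = 4530
→ << 2 (mod 2^14) → 00011011001000 = 1736

1736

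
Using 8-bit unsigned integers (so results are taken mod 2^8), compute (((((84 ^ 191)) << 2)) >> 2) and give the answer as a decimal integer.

84 = 01010100
191 = 10111111
→ ^ → 11101011 = 235
→ << 2 (mod 2^8) → 10101100 = 172
→ >> 2 → 00101011 = 43

43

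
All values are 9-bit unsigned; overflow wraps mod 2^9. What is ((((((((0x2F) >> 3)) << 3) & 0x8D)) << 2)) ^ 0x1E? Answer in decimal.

62

0x2F = 000101111
→ >> 3 → 000000101 = 5
→ << 3 (mod 2^9) → 000101000 = 40
0x8D = 010001101
→ & → 000001000 = 8
→ << 2 (mod 2^9) → 000100000 = 32
0x1E = 000011110
→ ^ → 000111110 = 62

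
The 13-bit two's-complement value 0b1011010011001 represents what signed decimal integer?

-2407

pattern = 1011010011001 (MSB is 1 ⇒ negative)
Invert: 0100101100110, add 1 → 0100101100111 = 2407, so the value is -2407.
(Equivalently: 5785 - 2^13 = 5785 - 8192 = -2407.)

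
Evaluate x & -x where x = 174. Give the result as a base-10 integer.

2

x = 10101110 = 174
-x (two's complement) = …01010010
AND   = 00000010 = 2
(x & -x isolates the lowest set bit of x.)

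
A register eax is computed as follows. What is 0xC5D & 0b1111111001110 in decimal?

0xC5D = 0110001011101
b = 1111111001110
AND → 0110001001100 = 3148

3148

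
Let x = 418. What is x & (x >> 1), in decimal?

128

x = 110100010 = 418
x>>1 = 011010001
AND  = 010000000 = 128
(x & (x >> 1) has a 1 wherever x has two consecutive 1 bits.)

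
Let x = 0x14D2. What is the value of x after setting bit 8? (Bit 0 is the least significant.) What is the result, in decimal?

x = 01010011010010
bit 8 is currently 0; set it via x | (1 << 8) = x | 256
→ 01010111010010 = 5586

5586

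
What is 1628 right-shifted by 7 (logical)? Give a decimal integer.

1628 = 11001011100
shift right by 7 → 00000001100 = 12
(equivalently, floor(1628 / 128))

12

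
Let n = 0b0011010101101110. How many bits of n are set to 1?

9

n = 11010101101110
Count the 1s: 1 + 1 + 1 + 1 + 1 + 1 + 1 + 1 + 1 = 9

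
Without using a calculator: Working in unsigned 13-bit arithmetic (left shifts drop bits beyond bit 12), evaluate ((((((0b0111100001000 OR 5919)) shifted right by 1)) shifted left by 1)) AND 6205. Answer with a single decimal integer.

0b0111100001000 = 0111100001000
5919 = 1011100011111
→ OR → 1111100011111 = 7967
→ shifted right by 1 → 0111110001111 = 3983
→ shifted left by 1 (mod 2^13) → 1111100011110 = 7966
6205 = 1100000111101
→ AND → 1100000011100 = 6172

6172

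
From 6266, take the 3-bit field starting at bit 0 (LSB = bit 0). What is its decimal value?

v = 01100001111010
Shift right by 0: 01100001111010
Mask low 3 bits: 010 = 2

2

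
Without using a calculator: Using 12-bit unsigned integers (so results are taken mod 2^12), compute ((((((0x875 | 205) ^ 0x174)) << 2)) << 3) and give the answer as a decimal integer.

0x875 = 100001110101
205 = 000011001101
→ | → 100011111101 = 2301
0x174 = 000101110100
→ ^ → 100110001001 = 2441
→ << 2 (mod 2^12) → 011000100100 = 1572
→ << 3 (mod 2^12) → 000100100000 = 288

288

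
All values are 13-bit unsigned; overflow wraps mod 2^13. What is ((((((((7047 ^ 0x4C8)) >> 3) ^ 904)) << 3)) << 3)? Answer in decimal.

7047 = 1101110000111
0x4C8 = 0010011001000
→ ^ → 1111101001111 = 8015
→ >> 3 → 0001111101001 = 1001
904 = 0001110001000
→ ^ → 0000001100001 = 97
→ << 3 (mod 2^13) → 0001100001000 = 776
→ << 3 (mod 2^13) → 1100001000000 = 6208

6208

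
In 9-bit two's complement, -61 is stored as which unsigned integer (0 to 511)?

61 in 9 bits: 000111101
Invert: 111000010
Add 1:  111000011 = 451
(Check: 2^9 - 61 = 512 - 61 = 451.)

451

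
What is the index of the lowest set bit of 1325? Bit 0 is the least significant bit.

1325 = 10100101101
Trailing zeros: 0, so the lowest set bit is bit 0 (value 1).

0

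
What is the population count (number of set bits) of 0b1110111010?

n = 1110111010
Count the 1s: 1 + 1 + 1 + 1 + 1 + 1 + 1 = 7

7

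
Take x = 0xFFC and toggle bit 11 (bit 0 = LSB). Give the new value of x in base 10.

x = 111111111100
bit 11 is currently 1; toggle it via x ^ (1 << 11) = x ^ 2048
→ 011111111100 = 2044

2044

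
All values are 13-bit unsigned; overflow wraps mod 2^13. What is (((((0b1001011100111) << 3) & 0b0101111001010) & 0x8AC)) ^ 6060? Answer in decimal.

6052

0b1001011100111 = 1001011100111
→ << 3 (mod 2^13) → 1011100111000 = 5944
0b0101111001010 = 0101111001010
→ & → 0001100001000 = 776
0x8AC = 0100010101100
→ & → 0000000001000 = 8
6060 = 1011110101100
→ ^ → 1011110100100 = 6052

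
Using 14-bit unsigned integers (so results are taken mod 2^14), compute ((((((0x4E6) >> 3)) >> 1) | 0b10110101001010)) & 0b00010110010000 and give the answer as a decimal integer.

1280

0x4E6 = 00010011100110
→ >> 3 → 00000010011100 = 156
→ >> 1 → 00000001001110 = 78
0b10110101001010 = 10110101001010
→ | → 10110101001110 = 11598
0b00010110010000 = 00010110010000
→ & → 00010100000000 = 1280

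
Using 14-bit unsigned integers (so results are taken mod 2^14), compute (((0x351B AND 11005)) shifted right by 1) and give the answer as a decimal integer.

0x351B = 11010100011011
11005 = 10101011111101
→ AND → 10000000011001 = 8217
→ shifted right by 1 → 01000000001100 = 4108

4108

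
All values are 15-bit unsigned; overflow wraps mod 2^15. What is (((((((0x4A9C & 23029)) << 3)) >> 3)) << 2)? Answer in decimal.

0x4A9C = 100101010011100
23029 = 101100111110101
→ & → 100100010010100 = 18580
→ << 3 (mod 2^15) → 100010010100000 = 17568
→ >> 3 → 000100010010100 = 2196
→ << 2 (mod 2^15) → 010001001010000 = 8784

8784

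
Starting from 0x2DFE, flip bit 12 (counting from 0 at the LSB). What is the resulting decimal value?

x = 10110111111110
bit 12 is currently 0; toggle it via x ^ (1 << 12) = x ^ 4096
→ 11110111111110 = 15870

15870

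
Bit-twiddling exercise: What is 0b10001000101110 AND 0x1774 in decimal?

548

a = 10001000101110
0x1774 = 01011101110100
AND → 00001000100100 = 548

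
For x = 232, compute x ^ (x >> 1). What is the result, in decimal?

x = 11101000 = 232
x>>1 = 01110100
XOR  = 10011100 = 156
(x ^ (x >> 1) gives the standard binary-reflected Gray code of x.)

156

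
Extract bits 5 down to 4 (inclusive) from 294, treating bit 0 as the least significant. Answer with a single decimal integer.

v = 100100110
Shift right by 4: 10010
Mask low 2 bits: 10 = 2

2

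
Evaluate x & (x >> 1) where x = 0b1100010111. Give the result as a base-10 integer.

x = 1100010111 = 791
x>>1 = 0110001011
AND  = 0100000011 = 259
(x & (x >> 1) has a 1 wherever x has two consecutive 1 bits.)

259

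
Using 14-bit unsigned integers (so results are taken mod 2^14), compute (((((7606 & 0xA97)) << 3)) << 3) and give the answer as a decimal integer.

7606 = 01110110110110
0xA97 = 00101010010111
→ & → 00100010010110 = 2198
→ << 3 (mod 2^14) → 00010010110000 = 1200
→ << 3 (mod 2^14) → 10010110000000 = 9600

9600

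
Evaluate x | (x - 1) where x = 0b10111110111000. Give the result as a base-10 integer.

12223

x = 10111110111000 = 12216
x - 1 = 10111110110111
OR    = 10111110111111 = 12223
(x | (x - 1) sets all bits below the lowest set bit.)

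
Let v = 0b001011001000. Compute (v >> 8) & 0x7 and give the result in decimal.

v = 001011001000
Shift right by 8: 0010
Mask low 3 bits: 010 = 2

2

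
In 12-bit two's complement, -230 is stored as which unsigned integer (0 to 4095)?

230 in 12 bits: 000011100110
Invert: 111100011001
Add 1:  111100011010 = 3866
(Check: 2^12 - 230 = 4096 - 230 = 3866.)

3866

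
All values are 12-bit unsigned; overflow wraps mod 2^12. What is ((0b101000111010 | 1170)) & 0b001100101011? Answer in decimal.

0b101000111010 = 101000111010
1170 = 010010010010
→ | → 111010111010 = 3770
0b001100101011 = 001100101011
→ & → 001000101010 = 554

554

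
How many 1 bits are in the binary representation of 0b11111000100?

n = 11111000100
Count the 1s: 1 + 1 + 1 + 1 + 1 + 1 = 6

6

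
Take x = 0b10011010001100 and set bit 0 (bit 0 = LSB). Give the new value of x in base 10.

9869

x = 10011010001100
bit 0 is currently 0; set it via x | (1 << 0) = x | 1
→ 10011010001101 = 9869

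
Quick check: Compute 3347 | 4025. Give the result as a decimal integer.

3347 = 110100010011
4025 = 111110111001
 OR → 111110111011 = 4027

4027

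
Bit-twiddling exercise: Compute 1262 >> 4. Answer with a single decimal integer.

1262 = 10011101110
shift right by 4 → 00001001110 = 78
(equivalently, floor(1262 / 16))

78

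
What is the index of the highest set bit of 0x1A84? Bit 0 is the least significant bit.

0x1A84 = 1101010000100
The topmost 1 is at position 12 (since 2^12 = 4096 ≤ 6788 < 8192).

12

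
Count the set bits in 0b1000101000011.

5

n = 1000101000011
Count the 1s: 1 + 1 + 1 + 1 + 1 = 5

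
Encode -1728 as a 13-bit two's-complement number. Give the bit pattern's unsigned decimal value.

1728 in 13 bits: 0011011000000
Invert: 1100100111111
Add 1:  1100101000000 = 6464
(Check: 2^13 - 1728 = 8192 - 1728 = 6464.)

6464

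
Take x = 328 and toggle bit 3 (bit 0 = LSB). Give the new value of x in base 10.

x = 0101001000
bit 3 is currently 1; toggle it via x ^ (1 << 3) = x ^ 8
→ 0101000000 = 320

320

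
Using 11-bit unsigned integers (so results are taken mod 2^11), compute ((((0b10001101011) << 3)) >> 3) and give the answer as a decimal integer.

0b10001101011 = 10001101011
→ << 3 (mod 2^11) → 01101011000 = 856
→ >> 3 → 00001101011 = 107

107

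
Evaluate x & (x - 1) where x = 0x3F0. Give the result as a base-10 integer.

992

x = 1111110000 = 1008
x - 1 = 1111101111
AND   = 1111100000 = 992
(x & (x - 1) clears the lowest set bit of x.)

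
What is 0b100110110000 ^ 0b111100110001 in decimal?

a = 100110110000
b = 111100110001
XOR → 011010000001 = 1665

1665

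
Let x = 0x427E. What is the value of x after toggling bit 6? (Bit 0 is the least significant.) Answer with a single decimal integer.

x = 0100001001111110
bit 6 is currently 1; toggle it via x ^ (1 << 6) = x ^ 64
→ 0100001000111110 = 16958

16958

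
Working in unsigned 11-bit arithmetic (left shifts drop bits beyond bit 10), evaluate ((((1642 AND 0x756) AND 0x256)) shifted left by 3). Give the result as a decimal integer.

528

1642 = 11001101010
0x756 = 11101010110
→ AND → 11001000010 = 1602
0x256 = 01001010110
→ AND → 01001000010 = 578
→ shifted left by 3 (mod 2^11) → 01000010000 = 528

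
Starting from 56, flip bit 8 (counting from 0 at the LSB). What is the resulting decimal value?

312

x = 000000111000
bit 8 is currently 0; toggle it via x ^ (1 << 8) = x ^ 256
→ 000100111000 = 312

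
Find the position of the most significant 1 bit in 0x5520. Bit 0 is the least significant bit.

0x5520 = 101010100100000
The topmost 1 is at position 14 (since 2^14 = 16384 ≤ 21792 < 32768).

14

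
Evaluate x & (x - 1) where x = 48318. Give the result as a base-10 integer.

48316

x = 1011110010111110 = 48318
x - 1 = 1011110010111101
AND   = 1011110010111100 = 48316
(x & (x - 1) clears the lowest set bit of x.)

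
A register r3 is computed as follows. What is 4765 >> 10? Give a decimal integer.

4

4765 = 1001010011101
shift right by 10 → 0000000000100 = 4
(equivalently, floor(4765 / 1024))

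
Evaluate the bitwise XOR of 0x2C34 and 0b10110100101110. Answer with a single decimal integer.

0x2C34 = 10110000110100
b = 10110100101110
XOR → 00000100011010 = 282

282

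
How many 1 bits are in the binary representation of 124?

5

124 = 1111100
Count the 1s: 1 + 1 + 1 + 1 + 1 = 5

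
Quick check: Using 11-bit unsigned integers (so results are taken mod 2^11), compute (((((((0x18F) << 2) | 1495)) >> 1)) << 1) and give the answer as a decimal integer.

2046

0x18F = 00110001111
→ << 2 (mod 2^11) → 11000111100 = 1596
1495 = 10111010111
→ | → 11111111111 = 2047
→ >> 1 → 01111111111 = 1023
→ << 1 (mod 2^11) → 11111111110 = 2046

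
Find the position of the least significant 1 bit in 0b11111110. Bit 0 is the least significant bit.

1

0b11111110 = 11111110
Trailing zeros: 1, so the lowest set bit is bit 1 (value 2).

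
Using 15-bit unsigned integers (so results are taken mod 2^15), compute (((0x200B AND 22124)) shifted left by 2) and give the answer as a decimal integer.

0x200B = 010000000001011
22124 = 101011001101100
→ AND → 000000000001000 = 8
→ shifted left by 2 (mod 2^15) → 000000000100000 = 32

32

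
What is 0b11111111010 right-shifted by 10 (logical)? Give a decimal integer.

x = 11111111010
shift right by 10 → 00000000001 = 1
(equivalently, floor(2042 / 1024))

1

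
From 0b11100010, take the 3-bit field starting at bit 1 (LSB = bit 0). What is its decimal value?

v = 11100010
Shift right by 1: 1110001
Mask low 3 bits: 001 = 1

1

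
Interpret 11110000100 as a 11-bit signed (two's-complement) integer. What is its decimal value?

pattern = 11110000100 (MSB is 1 ⇒ negative)
Invert: 00001111011, add 1 → 00001111100 = 124, so the value is -124.
(Equivalently: 1924 - 2^11 = 1924 - 2048 = -124.)

-124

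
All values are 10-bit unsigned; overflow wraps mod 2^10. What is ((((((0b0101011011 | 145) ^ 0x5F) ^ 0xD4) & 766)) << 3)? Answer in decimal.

0b0101011011 = 0101011011
145 = 0010010001
→ | → 0111011011 = 475
0x5F = 0001011111
→ ^ → 0110000100 = 388
0xD4 = 0011010100
→ ^ → 0101010000 = 336
766 = 1011111110
→ & → 0001010000 = 80
→ << 3 (mod 2^10) → 1010000000 = 640

640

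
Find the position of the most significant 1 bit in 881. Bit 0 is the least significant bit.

881 = 1101110001
The topmost 1 is at position 9 (since 2^9 = 512 ≤ 881 < 1024).

9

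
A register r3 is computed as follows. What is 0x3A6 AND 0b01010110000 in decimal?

0x3A6 = 1110100110
b = 1010110000
AND → 1010100000 = 672

672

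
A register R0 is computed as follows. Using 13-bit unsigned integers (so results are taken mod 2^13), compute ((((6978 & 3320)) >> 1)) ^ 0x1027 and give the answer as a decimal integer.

5127

6978 = 1101101000010
3320 = 0110011111000
→ & → 0100001000000 = 2112
→ >> 1 → 0010000100000 = 1056
0x1027 = 1000000100111
→ ^ → 1010000000111 = 5127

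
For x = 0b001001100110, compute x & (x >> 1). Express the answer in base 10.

x = 1001100110 = 614
x>>1 = 0100110011
AND  = 0000100010 = 34
(x & (x >> 1) has a 1 wherever x has two consecutive 1 bits.)

34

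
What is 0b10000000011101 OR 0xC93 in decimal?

a = 10000000011101
0xC93 = 00110010010011
 OR → 10110010011111 = 11423

11423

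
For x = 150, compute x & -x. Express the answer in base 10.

x = 10010110 = 150
-x (two's complement) = …01101010
AND   = 00000010 = 2
(x & -x isolates the lowest set bit of x.)

2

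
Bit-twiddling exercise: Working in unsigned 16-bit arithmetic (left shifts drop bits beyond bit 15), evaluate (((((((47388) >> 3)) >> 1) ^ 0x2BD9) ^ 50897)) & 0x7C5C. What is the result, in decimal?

47388 = 1011100100011100
→ >> 3 → 0001011100100011 = 5923
→ >> 1 → 0000101110010001 = 2961
0x2BD9 = 0010101111011001
→ ^ → 0010000001001000 = 8264
50897 = 1100011011010001
→ ^ → 1110011010011001 = 59033
0x7C5C = 0111110001011100
→ & → 0110010000011000 = 25624

25624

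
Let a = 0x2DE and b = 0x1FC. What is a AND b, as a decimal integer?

0x2DE = 1011011110
0x1FC = 0111111100
AND → 0011011100 = 220

220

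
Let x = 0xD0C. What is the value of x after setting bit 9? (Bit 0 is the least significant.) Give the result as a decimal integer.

x = 0110100001100
bit 9 is currently 0; set it via x | (1 << 9) = x | 512
→ 0111100001100 = 3852

3852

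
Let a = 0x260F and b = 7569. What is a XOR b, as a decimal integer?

0x260F = 10011000001111
7569 = 01110110010001
XOR → 11101110011110 = 15262

15262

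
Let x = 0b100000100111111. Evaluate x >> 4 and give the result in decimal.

1043

x = 100000100111111
shift right by 4 → 000010000010011 = 1043
(equivalently, floor(16703 / 16))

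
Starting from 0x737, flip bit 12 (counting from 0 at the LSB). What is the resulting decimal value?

5943

x = 0011100110111
bit 12 is currently 0; toggle it via x ^ (1 << 12) = x ^ 4096
→ 1011100110111 = 5943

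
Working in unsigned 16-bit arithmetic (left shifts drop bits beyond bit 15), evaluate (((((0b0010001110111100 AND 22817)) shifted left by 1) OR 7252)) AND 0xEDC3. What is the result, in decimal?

0b0010001110111100 = 0010001110111100
22817 = 0101100100100001
→ AND → 0000000100100000 = 288
→ shifted left by 1 (mod 2^16) → 0000001001000000 = 576
7252 = 0001110001010100
→ OR → 0001111001010100 = 7764
0xEDC3 = 1110110111000011
→ AND → 0000110001000000 = 3136

3136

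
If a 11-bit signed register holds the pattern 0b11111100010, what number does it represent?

-30

pattern = 11111100010 (MSB is 1 ⇒ negative)
Invert: 00000011101, add 1 → 00000011110 = 30, so the value is -30.
(Equivalently: 2018 - 2^11 = 2018 - 2048 = -30.)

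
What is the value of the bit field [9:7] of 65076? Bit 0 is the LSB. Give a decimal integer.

v = 1111111000110100
Shift right by 7: 111111100
Mask low 3 bits: 100 = 4

4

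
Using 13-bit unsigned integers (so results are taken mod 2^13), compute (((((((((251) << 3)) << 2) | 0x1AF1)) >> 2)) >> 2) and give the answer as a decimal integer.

511

251 = 0000011111011
→ << 3 (mod 2^13) → 0011111011000 = 2008
→ << 2 (mod 2^13) → 1111101100000 = 8032
0x1AF1 = 1101011110001
→ | → 1111111110001 = 8177
→ >> 2 → 0011111111100 = 2044
→ >> 2 → 0000111111111 = 511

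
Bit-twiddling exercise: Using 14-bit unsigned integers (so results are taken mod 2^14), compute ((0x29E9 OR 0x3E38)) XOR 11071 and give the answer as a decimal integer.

5318

0x29E9 = 10100111101001
0x3E38 = 11111000111000
→ OR → 11111111111001 = 16377
11071 = 10101100111111
→ XOR → 01010011000110 = 5318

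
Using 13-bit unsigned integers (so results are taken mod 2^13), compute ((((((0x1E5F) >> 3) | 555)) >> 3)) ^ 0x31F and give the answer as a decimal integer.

0x1E5F = 1111001011111
→ >> 3 → 0001111001011 = 971
555 = 0001000101011
→ | → 0001111101011 = 1003
→ >> 3 → 0000001111101 = 125
0x31F = 0001100011111
→ ^ → 0001101100010 = 866

866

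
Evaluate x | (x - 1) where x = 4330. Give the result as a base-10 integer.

x = 1000011101010 = 4330
x - 1 = 1000011101001
OR    = 1000011101011 = 4331
(x | (x - 1) sets all bits below the lowest set bit.)

4331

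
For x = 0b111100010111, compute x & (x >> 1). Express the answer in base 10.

1795

x = 111100010111 = 3863
x>>1 = 011110001011
AND  = 011100000011 = 1795
(x & (x >> 1) has a 1 wherever x has two consecutive 1 bits.)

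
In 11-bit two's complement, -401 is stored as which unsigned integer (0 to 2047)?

1647

401 in 11 bits: 00110010001
Invert: 11001101110
Add 1:  11001101111 = 1647
(Check: 2^11 - 401 = 2048 - 401 = 1647.)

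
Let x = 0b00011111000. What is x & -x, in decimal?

x = 11111000 = 248
-x (two's complement) = …00001000
AND   = 00001000 = 8
(x & -x isolates the lowest set bit of x.)

8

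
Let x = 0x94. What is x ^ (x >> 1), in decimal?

x = 10010100 = 148
x>>1 = 01001010
XOR  = 11011110 = 222
(x ^ (x >> 1) gives the standard binary-reflected Gray code of x.)

222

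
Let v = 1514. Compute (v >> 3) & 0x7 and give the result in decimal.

v = 10111101010
Shift right by 3: 10111101
Mask low 3 bits: 101 = 5

5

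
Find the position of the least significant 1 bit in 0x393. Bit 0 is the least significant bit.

0x393 = 1110010011
Trailing zeros: 0, so the lowest set bit is bit 0 (value 1).

0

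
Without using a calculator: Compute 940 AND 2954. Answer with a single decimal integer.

904

940 = 001110101100
2954 = 101110001010
AND → 001110001000 = 904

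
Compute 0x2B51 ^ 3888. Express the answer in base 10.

9313

0x2B51 = 10101101010001
3888 = 00111100110000
XOR → 10010001100001 = 9313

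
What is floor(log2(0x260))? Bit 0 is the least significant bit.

9

0x260 = 1001100000
The topmost 1 is at position 9 (since 2^9 = 512 ≤ 608 < 1024).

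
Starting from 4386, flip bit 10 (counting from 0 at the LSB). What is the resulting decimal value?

5410

x = 01000100100010
bit 10 is currently 0; toggle it via x ^ (1 << 10) = x ^ 1024
→ 01010100100010 = 5410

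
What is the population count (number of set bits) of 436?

5

436 = 110110100
Count the 1s: 1 + 1 + 1 + 1 + 1 = 5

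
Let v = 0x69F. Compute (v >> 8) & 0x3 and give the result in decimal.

v = 11010011111
Shift right by 8: 110
Mask low 2 bits: 10 = 2

2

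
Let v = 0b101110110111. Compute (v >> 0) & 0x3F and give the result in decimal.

55

v = 101110110111
Shift right by 0: 101110110111
Mask low 6 bits: 110111 = 55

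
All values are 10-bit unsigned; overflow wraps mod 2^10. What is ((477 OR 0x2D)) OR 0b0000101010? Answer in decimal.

477 = 0111011101
0x2D = 0000101101
→ OR → 0111111101 = 509
0b0000101010 = 0000101010
→ OR → 0111111111 = 511

511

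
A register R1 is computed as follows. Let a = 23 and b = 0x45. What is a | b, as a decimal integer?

87

23 = 0010111
0x45 = 1000101
 OR → 1010111 = 87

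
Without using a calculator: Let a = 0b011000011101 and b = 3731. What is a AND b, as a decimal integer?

1553

a = 011000011101
3731 = 111010010011
AND → 011000010001 = 1553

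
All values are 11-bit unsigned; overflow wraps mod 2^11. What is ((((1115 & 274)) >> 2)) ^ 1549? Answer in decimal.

1545

1115 = 10001011011
274 = 00100010010
→ & → 00000010010 = 18
→ >> 2 → 00000000100 = 4
1549 = 11000001101
→ ^ → 11000001001 = 1545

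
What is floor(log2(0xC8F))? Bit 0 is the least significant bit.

0xC8F = 110010001111
The topmost 1 is at position 11 (since 2^11 = 2048 ≤ 3215 < 4096).

11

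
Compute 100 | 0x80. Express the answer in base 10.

228

100 = 01100100
0x80 = 10000000
 OR → 11100100 = 228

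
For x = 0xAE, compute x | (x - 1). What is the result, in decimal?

x = 10101110 = 174
x - 1 = 10101101
OR    = 10101111 = 175
(x | (x - 1) sets all bits below the lowest set bit.)

175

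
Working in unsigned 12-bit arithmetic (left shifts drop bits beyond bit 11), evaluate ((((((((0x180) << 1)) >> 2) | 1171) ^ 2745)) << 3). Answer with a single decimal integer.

848

0x180 = 000110000000
→ << 1 (mod 2^12) → 001100000000 = 768
→ >> 2 → 000011000000 = 192
1171 = 010010010011
→ | → 010011010011 = 1235
2745 = 101010111001
→ ^ → 111001101010 = 3690
→ << 3 (mod 2^12) → 001101010000 = 848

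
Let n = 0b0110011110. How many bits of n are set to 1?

6

n = 110011110
Count the 1s: 1 + 1 + 1 + 1 + 1 + 1 = 6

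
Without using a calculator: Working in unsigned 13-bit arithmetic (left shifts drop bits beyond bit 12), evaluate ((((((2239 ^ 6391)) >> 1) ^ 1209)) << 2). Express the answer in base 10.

2239 = 0100010111111
6391 = 1100011110111
→ ^ → 1000001001000 = 4168
→ >> 1 → 0100000100100 = 2084
1209 = 0010010111001
→ ^ → 0110010011101 = 3229
→ << 2 (mod 2^13) → 1001001110100 = 4724

4724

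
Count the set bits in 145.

3

145 = 10010001
Count the 1s: 1 + 1 + 1 = 3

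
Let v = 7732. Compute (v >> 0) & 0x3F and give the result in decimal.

52

v = 1111000110100
Shift right by 0: 1111000110100
Mask low 6 bits: 110100 = 52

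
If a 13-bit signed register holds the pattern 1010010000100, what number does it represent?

pattern = 1010010000100 (MSB is 1 ⇒ negative)
Invert: 0101101111011, add 1 → 0101101111100 = 2940, so the value is -2940.
(Equivalently: 5252 - 2^13 = 5252 - 8192 = -2940.)

-2940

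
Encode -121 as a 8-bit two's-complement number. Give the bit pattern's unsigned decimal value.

135

121 in 8 bits: 01111001
Invert: 10000110
Add 1:  10000111 = 135
(Check: 2^8 - 121 = 256 - 121 = 135.)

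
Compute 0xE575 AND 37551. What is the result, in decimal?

32805

0xE575 = 1110010101110101
37551 = 1001001010101111
AND → 1000000000100101 = 32805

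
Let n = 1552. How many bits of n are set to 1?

1552 = 11000010000
Count the 1s: 1 + 1 + 1 = 3

3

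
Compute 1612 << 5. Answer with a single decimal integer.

1612 = 0000011001001100
shift left by 5 → 1100100110000000 = 51584
(equivalently, 1612 × 2^5 = 1612 × 32)

51584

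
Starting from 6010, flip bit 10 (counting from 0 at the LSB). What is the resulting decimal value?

4986

x = 1011101111010
bit 10 is currently 1; toggle it via x ^ (1 << 10) = x ^ 1024
→ 1001101111010 = 4986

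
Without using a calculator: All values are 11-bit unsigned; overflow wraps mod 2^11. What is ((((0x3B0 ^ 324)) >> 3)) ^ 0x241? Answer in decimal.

0x3B0 = 01110110000
324 = 00101000100
→ ^ → 01011110100 = 756
→ >> 3 → 00001011110 = 94
0x241 = 01001000001
→ ^ → 01000011111 = 543

543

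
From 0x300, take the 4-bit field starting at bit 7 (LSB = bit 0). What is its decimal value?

6

v = 01100000000
Shift right by 7: 0110
Mask low 4 bits: 0110 = 6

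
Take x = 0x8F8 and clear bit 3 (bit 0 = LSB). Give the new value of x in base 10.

x = 0100011111000
bit 3 is currently 1; clear it via x & ~(1 << 3) = x & ~8
→ 0100011110000 = 2288

2288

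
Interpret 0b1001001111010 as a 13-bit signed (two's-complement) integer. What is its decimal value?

-3462

pattern = 1001001111010 (MSB is 1 ⇒ negative)
Invert: 0110110000101, add 1 → 0110110000110 = 3462, so the value is -3462.
(Equivalently: 4730 - 2^13 = 4730 - 8192 = -3462.)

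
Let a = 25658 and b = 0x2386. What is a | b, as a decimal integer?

26558

25658 = 110010000111010
0x2386 = 010001110000110
 OR → 110011110111110 = 26558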